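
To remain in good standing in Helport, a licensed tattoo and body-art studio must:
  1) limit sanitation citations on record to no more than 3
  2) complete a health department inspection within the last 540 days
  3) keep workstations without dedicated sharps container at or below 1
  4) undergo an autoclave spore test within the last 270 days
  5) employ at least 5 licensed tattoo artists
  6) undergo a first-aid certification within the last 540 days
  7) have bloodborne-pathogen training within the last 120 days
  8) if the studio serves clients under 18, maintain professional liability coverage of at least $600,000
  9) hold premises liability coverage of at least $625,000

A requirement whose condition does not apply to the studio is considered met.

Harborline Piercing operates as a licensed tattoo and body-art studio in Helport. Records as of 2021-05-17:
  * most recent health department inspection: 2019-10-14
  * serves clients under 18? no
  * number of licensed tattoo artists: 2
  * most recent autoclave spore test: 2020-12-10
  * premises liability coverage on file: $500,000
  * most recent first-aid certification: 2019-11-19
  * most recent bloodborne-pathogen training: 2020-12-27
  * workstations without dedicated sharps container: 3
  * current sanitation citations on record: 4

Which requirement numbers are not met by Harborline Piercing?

1, 2, 3, 5, 6, 7, 9

1. sanitation citations on record 4 > 3 → not met
2. health department inspection 581 days ago vs limit 540 → not met
3. workstations without dedicated sharps container 3 > 1 → not met
4. autoclave spore test 158 days ago vs limit 270 → met
5. licensed tattoo artists 2 < 5 → not met
6. first-aid certification 545 days ago vs limit 540 → not met
7. bloodborne-pathogen training 141 days ago vs limit 120 → not met
8. condition 'serves clients under 18' does not hold → requirement n/a → met
9. premises liability coverage $500,000 < $625,000 → not met
Not met: 1, 2, 3, 5, 6, 7, 9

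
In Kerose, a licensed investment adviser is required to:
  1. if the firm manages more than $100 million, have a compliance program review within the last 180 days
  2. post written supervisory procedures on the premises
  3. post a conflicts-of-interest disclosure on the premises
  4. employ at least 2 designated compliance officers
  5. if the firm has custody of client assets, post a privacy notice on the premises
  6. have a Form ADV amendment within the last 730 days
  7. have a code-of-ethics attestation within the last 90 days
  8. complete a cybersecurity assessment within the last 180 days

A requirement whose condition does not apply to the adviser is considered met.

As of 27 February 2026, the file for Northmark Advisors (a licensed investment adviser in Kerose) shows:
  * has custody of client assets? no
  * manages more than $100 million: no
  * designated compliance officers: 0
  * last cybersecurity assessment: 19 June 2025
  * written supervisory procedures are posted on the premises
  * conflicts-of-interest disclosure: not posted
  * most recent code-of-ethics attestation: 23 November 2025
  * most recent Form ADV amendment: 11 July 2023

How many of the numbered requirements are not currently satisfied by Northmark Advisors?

1. condition 'manages more than $100 million' does not hold → requirement n/a → met
2. written supervisory procedures present → met
3. conflicts-of-interest disclosure absent → not met
4. designated compliance officers 0 < 2 → not met
5. condition 'has custody of client assets' does not hold → requirement n/a → met
6. Form ADV amendment 962 days ago vs limit 730 → not met
7. code-of-ethics attestation 96 days ago vs limit 90 → not met
8. cybersecurity assessment 253 days ago vs limit 180 → not met
Not met: 5 of 8

5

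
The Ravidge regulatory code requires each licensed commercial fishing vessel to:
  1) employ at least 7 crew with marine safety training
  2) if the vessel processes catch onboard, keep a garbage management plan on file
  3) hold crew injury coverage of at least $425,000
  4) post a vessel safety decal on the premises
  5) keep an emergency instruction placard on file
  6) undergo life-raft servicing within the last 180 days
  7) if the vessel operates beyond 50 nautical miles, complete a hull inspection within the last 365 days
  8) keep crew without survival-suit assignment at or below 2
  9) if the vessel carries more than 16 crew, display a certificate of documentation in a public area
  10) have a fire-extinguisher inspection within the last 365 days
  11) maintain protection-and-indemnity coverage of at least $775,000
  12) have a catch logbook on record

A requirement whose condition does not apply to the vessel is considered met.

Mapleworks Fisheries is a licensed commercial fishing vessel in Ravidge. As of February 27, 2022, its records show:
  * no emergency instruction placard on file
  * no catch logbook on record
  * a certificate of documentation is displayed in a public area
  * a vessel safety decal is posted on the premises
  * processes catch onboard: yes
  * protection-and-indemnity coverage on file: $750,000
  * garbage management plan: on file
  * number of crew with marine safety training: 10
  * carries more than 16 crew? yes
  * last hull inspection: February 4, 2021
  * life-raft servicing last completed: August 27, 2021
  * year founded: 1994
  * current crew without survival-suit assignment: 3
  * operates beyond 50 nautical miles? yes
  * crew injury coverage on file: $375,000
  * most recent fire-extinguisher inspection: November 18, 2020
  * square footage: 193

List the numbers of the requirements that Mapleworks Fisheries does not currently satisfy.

3, 5, 6, 7, 8, 10, 11, 12

1. crew with marine safety training 10 ≥ 7 → met
2. condition 'processes catch onboard' holds; garbage management plan present → met
3. crew injury coverage $375,000 < $425,000 → not met
4. vessel safety decal present → met
5. emergency instruction placard absent → not met
6. life-raft servicing 184 days ago vs limit 180 → not met
7. condition 'operates beyond 50 nautical miles' holds; hull inspection 388 days ago vs limit 365 → not met
8. crew without survival-suit assignment 3 > 2 → not met
9. condition 'carries more than 16 crew' holds; certificate of documentation present → met
10. fire-extinguisher inspection 466 days ago vs limit 365 → not met
11. protection-and-indemnity coverage $750,000 < $775,000 → not met
12. catch logbook absent → not met
Not met: 3, 5, 6, 7, 8, 10, 11, 12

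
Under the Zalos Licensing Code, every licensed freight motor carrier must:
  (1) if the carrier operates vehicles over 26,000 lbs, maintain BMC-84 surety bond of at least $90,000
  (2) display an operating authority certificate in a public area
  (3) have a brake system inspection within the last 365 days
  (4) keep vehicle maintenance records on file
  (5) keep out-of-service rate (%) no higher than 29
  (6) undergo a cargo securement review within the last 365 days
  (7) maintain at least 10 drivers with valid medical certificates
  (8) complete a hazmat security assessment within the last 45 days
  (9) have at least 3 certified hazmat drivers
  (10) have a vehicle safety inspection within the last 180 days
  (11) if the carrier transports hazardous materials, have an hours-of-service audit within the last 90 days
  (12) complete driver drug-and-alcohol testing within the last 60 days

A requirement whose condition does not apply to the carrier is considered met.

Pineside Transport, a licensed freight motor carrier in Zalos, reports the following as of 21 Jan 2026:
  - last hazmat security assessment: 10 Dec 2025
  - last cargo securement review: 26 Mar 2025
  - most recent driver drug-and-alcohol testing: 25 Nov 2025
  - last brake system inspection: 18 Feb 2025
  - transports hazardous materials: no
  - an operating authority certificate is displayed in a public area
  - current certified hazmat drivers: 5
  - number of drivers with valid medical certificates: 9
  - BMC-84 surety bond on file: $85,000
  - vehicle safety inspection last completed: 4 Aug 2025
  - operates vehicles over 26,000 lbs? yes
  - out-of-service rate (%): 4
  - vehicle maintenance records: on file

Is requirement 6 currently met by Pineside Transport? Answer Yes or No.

6. cargo securement review 301 days ago vs limit 365 → met

Yes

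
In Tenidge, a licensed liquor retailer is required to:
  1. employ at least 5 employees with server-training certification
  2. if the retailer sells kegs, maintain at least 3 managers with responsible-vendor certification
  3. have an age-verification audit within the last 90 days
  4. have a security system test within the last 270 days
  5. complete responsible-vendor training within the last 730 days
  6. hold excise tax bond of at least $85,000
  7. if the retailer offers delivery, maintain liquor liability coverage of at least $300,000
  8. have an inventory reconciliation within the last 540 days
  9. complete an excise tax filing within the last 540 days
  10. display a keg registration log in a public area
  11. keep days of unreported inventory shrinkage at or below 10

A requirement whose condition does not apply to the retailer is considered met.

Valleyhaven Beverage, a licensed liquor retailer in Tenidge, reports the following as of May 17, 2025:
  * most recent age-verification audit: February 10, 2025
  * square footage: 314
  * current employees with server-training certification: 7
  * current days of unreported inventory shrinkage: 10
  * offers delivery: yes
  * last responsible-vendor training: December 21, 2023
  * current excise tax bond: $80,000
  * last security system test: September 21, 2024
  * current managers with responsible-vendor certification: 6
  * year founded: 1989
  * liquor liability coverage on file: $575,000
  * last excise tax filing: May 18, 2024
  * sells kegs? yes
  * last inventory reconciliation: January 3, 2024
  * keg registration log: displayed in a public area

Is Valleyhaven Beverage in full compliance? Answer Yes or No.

No

1. employees with server-training certification 7 ≥ 5 → met
2. condition 'sells kegs' holds; managers with responsible-vendor certification 6 ≥ 3 → met
3. age-verification audit 96 days ago vs limit 90 → not met
4. security system test 238 days ago vs limit 270 → met
5. responsible-vendor training 513 days ago vs limit 730 → met
6. excise tax bond $80,000 < $85,000 → not met
7. condition 'offers delivery' holds; liquor liability coverage $575,000 ≥ $300,000 → met
8. inventory reconciliation 500 days ago vs limit 540 → met
9. excise tax filing 364 days ago vs limit 540 → met
10. keg registration log present → met
11. days of unreported inventory shrinkage 10 ≤ 10 → met
Not met: 3, 6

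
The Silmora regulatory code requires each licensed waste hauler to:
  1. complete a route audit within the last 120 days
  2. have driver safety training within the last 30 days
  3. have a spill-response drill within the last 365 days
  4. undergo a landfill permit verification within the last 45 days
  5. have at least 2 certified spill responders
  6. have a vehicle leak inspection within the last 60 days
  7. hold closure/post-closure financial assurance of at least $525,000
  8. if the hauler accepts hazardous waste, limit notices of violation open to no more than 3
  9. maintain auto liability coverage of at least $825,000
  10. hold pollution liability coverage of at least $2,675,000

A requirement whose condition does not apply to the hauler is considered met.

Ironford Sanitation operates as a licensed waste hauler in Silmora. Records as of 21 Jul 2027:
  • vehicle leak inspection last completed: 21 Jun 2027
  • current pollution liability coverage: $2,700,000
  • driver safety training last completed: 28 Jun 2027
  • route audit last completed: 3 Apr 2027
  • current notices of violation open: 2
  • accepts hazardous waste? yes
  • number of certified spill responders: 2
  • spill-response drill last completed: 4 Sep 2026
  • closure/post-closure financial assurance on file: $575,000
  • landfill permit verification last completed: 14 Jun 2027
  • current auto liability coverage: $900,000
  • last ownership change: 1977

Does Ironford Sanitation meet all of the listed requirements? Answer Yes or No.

1. route audit 109 days ago vs limit 120 → met
2. driver safety training 23 days ago vs limit 30 → met
3. spill-response drill 320 days ago vs limit 365 → met
4. landfill permit verification 37 days ago vs limit 45 → met
5. certified spill responders 2 ≥ 2 → met
6. vehicle leak inspection 30 days ago vs limit 60 → met
7. closure/post-closure financial assurance $575,000 ≥ $525,000 → met
8. condition 'accepts hazardous waste' holds; notices of violation open 2 ≤ 3 → met
9. auto liability coverage $900,000 ≥ $825,000 → met
10. pollution liability coverage $2,700,000 ≥ $2,675,000 → met
All met.

Yes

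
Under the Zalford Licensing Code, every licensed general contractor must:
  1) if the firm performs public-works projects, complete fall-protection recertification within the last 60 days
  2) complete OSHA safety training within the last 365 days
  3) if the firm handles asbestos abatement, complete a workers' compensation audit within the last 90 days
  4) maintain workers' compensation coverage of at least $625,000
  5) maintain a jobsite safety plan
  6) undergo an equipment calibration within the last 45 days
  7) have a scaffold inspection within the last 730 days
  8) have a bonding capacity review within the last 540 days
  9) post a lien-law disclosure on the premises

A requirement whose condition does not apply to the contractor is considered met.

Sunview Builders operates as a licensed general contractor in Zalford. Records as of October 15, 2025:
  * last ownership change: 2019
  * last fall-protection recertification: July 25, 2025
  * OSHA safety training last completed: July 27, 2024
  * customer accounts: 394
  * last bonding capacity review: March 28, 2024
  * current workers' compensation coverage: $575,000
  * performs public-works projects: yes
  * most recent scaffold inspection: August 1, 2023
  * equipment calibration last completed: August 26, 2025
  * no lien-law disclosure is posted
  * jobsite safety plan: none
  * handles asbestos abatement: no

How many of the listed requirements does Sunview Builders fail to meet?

8

1. condition 'performs public-works projects' holds; fall-protection recertification 82 days ago vs limit 60 → not met
2. OSHA safety training 445 days ago vs limit 365 → not met
3. condition 'handles asbestos abatement' does not hold → requirement n/a → met
4. workers' compensation coverage $575,000 < $625,000 → not met
5. jobsite safety plan absent → not met
6. equipment calibration 50 days ago vs limit 45 → not met
7. scaffold inspection 806 days ago vs limit 730 → not met
8. bonding capacity review 566 days ago vs limit 540 → not met
9. lien-law disclosure absent → not met
Not met: 8 of 9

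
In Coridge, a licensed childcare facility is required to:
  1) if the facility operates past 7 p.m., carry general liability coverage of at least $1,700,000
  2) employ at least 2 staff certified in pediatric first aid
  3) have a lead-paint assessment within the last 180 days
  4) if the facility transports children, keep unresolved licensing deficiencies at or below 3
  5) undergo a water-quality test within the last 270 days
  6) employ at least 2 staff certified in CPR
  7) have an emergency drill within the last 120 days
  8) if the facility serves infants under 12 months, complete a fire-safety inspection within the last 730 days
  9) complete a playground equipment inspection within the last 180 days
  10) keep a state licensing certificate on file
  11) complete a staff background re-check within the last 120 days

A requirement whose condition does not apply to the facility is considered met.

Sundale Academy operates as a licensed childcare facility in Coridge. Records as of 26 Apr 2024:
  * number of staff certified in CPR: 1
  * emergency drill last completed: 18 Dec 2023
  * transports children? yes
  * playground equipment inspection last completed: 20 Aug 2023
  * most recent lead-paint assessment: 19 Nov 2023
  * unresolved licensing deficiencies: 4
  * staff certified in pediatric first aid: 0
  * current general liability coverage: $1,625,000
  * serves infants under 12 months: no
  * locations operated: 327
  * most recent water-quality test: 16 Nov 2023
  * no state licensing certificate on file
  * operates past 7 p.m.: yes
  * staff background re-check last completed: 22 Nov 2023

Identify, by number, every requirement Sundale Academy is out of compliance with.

1, 2, 4, 6, 7, 9, 10, 11

1. condition 'operates past 7 p.m.' holds; general liability coverage $1,625,000 < $1,700,000 → not met
2. staff certified in pediatric first aid 0 < 2 → not met
3. lead-paint assessment 159 days ago vs limit 180 → met
4. condition 'transports children' holds; unresolved licensing deficiencies 4 > 3 → not met
5. water-quality test 162 days ago vs limit 270 → met
6. staff certified in CPR 1 < 2 → not met
7. emergency drill 130 days ago vs limit 120 → not met
8. condition 'serves infants under 12 months' does not hold → requirement n/a → met
9. playground equipment inspection 250 days ago vs limit 180 → not met
10. state licensing certificate absent → not met
11. staff background re-check 156 days ago vs limit 120 → not met
Not met: 1, 2, 4, 6, 7, 9, 10, 11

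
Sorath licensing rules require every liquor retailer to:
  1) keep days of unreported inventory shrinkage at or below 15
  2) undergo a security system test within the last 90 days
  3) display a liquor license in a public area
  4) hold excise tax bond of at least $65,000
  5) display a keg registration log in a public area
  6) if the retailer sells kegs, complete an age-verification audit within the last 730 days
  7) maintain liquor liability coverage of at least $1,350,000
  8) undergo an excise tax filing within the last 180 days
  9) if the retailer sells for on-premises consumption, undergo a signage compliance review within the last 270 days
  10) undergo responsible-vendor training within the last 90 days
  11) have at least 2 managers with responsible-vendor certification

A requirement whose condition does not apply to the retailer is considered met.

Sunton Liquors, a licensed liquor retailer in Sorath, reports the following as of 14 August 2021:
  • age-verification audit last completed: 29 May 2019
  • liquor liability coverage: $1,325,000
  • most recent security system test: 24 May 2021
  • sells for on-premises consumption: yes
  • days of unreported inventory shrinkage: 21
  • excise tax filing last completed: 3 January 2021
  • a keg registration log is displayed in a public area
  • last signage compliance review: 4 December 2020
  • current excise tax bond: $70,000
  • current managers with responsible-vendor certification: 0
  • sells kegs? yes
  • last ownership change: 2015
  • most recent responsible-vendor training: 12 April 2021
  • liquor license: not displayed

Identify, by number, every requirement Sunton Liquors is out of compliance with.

1. days of unreported inventory shrinkage 21 > 15 → not met
2. security system test 82 days ago vs limit 90 → met
3. liquor license absent → not met
4. excise tax bond $70,000 ≥ $65,000 → met
5. keg registration log present → met
6. condition 'sells kegs' holds; age-verification audit 808 days ago vs limit 730 → not met
7. liquor liability coverage $1,325,000 < $1,350,000 → not met
8. excise tax filing 223 days ago vs limit 180 → not met
9. condition 'sells for on-premises consumption' holds; signage compliance review 253 days ago vs limit 270 → met
10. responsible-vendor training 124 days ago vs limit 90 → not met
11. managers with responsible-vendor certification 0 < 2 → not met
Not met: 1, 3, 6, 7, 8, 10, 11

1, 3, 6, 7, 8, 10, 11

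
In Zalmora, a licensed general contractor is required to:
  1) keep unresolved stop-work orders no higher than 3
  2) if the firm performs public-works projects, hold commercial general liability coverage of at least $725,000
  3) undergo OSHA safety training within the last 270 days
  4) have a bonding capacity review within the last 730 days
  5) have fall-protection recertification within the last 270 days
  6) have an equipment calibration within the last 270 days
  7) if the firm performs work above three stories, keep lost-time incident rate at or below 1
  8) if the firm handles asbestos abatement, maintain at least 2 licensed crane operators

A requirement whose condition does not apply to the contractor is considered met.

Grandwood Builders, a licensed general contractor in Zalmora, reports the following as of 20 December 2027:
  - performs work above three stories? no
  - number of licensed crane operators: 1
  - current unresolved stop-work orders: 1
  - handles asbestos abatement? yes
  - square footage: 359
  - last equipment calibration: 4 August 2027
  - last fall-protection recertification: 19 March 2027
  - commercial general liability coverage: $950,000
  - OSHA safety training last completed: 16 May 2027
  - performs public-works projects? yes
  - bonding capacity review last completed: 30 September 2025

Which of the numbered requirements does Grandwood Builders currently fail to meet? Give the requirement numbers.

4, 5, 8

1. unresolved stop-work orders 1 ≤ 3 → met
2. condition 'performs public-works projects' holds; commercial general liability coverage $950,000 ≥ $725,000 → met
3. OSHA safety training 218 days ago vs limit 270 → met
4. bonding capacity review 811 days ago vs limit 730 → not met
5. fall-protection recertification 276 days ago vs limit 270 → not met
6. equipment calibration 138 days ago vs limit 270 → met
7. condition 'performs work above three stories' does not hold → requirement n/a → met
8. condition 'handles asbestos abatement' holds; licensed crane operators 1 < 2 → not met
Not met: 4, 5, 8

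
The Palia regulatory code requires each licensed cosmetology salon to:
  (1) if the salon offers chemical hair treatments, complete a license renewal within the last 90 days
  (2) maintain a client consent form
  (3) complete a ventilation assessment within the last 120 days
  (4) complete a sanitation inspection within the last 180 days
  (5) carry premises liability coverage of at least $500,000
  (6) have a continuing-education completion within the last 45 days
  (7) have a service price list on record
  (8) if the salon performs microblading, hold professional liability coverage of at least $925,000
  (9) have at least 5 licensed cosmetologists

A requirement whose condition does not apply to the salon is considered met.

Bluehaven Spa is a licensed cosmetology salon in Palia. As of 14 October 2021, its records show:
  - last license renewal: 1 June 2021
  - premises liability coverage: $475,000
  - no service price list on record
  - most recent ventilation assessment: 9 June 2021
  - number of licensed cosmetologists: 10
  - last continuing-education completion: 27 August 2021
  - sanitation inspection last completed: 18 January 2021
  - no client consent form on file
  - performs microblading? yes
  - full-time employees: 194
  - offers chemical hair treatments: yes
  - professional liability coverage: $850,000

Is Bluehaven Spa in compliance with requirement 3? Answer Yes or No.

3. ventilation assessment 127 days ago vs limit 120 → not met

No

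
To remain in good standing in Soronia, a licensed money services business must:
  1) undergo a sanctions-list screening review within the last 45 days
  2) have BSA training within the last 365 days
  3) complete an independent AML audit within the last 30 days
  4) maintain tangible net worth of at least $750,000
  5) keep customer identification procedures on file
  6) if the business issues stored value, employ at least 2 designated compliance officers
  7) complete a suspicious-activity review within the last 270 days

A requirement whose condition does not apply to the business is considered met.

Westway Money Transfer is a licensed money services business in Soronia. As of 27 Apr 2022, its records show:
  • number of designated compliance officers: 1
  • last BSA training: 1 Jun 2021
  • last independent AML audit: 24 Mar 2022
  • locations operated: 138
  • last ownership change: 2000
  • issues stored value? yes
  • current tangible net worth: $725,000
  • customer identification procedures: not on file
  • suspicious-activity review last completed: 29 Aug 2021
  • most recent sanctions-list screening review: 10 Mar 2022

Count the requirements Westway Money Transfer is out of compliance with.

1. sanctions-list screening review 48 days ago vs limit 45 → not met
2. BSA training 330 days ago vs limit 365 → met
3. independent AML audit 34 days ago vs limit 30 → not met
4. tangible net worth $725,000 < $750,000 → not met
5. customer identification procedures absent → not met
6. condition 'issues stored value' holds; designated compliance officers 1 < 2 → not met
7. suspicious-activity review 241 days ago vs limit 270 → met
Not met: 5 of 7

5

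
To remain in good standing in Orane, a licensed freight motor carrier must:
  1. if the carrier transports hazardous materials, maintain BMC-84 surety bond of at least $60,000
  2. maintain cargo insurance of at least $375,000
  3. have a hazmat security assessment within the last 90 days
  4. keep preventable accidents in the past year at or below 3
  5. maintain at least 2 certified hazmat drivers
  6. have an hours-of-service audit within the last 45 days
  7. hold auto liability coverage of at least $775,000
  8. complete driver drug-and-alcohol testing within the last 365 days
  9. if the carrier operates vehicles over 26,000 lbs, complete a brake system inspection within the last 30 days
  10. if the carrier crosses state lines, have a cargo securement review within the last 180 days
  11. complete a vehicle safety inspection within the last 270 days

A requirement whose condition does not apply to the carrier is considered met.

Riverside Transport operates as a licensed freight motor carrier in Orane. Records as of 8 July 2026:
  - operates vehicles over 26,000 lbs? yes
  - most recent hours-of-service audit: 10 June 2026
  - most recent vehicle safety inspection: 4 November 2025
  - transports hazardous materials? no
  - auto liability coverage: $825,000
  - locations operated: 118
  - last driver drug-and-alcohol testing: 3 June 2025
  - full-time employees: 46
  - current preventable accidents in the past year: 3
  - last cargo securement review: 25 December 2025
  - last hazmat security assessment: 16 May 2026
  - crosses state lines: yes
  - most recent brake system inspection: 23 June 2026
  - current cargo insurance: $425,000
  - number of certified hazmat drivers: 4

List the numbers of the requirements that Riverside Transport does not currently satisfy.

8, 10

1. condition 'transports hazardous materials' does not hold → requirement n/a → met
2. cargo insurance $425,000 ≥ $375,000 → met
3. hazmat security assessment 53 days ago vs limit 90 → met
4. preventable accidents in the past year 3 ≤ 3 → met
5. certified hazmat drivers 4 ≥ 2 → met
6. hours-of-service audit 28 days ago vs limit 45 → met
7. auto liability coverage $825,000 ≥ $775,000 → met
8. driver drug-and-alcohol testing 400 days ago vs limit 365 → not met
9. condition 'operates vehicles over 26,000 lbs' holds; brake system inspection 15 days ago vs limit 30 → met
10. condition 'crosses state lines' holds; cargo securement review 195 days ago vs limit 180 → not met
11. vehicle safety inspection 246 days ago vs limit 270 → met
Not met: 8, 10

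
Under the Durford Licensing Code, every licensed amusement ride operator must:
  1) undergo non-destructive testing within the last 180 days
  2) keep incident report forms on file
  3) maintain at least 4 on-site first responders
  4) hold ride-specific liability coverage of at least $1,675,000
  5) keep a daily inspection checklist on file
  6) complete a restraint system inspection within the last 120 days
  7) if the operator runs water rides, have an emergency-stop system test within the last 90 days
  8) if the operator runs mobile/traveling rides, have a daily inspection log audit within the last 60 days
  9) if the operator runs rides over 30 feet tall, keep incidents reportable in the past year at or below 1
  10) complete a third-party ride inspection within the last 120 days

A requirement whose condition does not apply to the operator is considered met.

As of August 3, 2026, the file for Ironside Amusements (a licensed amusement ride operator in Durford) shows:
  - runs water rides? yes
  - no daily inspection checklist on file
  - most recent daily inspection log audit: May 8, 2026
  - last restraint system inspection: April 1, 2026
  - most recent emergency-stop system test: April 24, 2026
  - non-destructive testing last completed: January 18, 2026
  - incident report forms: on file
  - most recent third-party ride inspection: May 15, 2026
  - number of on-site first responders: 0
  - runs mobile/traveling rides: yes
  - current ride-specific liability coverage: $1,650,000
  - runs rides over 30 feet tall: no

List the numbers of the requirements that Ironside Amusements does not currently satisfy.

1. non-destructive testing 197 days ago vs limit 180 → not met
2. incident report forms present → met
3. on-site first responders 0 < 4 → not met
4. ride-specific liability coverage $1,650,000 < $1,675,000 → not met
5. daily inspection checklist absent → not met
6. restraint system inspection 124 days ago vs limit 120 → not met
7. condition 'runs water rides' holds; emergency-stop system test 101 days ago vs limit 90 → not met
8. condition 'runs mobile/traveling rides' holds; daily inspection log audit 87 days ago vs limit 60 → not met
9. condition 'runs rides over 30 feet tall' does not hold → requirement n/a → met
10. third-party ride inspection 80 days ago vs limit 120 → met
Not met: 1, 3, 4, 5, 6, 7, 8

1, 3, 4, 5, 6, 7, 8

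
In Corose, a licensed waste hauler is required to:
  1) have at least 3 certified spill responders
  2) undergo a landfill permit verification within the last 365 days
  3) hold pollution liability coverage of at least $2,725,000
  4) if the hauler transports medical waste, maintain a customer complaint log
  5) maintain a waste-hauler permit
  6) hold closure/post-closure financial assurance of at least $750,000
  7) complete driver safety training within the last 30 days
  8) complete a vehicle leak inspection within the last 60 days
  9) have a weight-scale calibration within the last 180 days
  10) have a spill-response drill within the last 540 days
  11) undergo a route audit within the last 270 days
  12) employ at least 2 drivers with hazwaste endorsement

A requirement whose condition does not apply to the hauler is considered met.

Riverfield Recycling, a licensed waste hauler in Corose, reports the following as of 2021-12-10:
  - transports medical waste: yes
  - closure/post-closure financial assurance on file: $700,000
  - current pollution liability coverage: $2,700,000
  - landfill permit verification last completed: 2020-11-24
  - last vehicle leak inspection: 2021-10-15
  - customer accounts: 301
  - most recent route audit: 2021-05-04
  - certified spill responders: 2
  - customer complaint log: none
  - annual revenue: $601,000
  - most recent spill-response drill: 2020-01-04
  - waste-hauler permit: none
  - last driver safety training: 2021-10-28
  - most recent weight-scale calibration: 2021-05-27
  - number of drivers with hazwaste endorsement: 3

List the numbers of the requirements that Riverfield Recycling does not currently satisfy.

1. certified spill responders 2 < 3 → not met
2. landfill permit verification 381 days ago vs limit 365 → not met
3. pollution liability coverage $2,700,000 < $2,725,000 → not met
4. condition 'transports medical waste' holds; customer complaint log absent → not met
5. waste-hauler permit absent → not met
6. closure/post-closure financial assurance $700,000 < $750,000 → not met
7. driver safety training 43 days ago vs limit 30 → not met
8. vehicle leak inspection 56 days ago vs limit 60 → met
9. weight-scale calibration 197 days ago vs limit 180 → not met
10. spill-response drill 706 days ago vs limit 540 → not met
11. route audit 220 days ago vs limit 270 → met
12. drivers with hazwaste endorsement 3 ≥ 2 → met
Not met: 1, 2, 3, 4, 5, 6, 7, 9, 10

1, 2, 3, 4, 5, 6, 7, 9, 10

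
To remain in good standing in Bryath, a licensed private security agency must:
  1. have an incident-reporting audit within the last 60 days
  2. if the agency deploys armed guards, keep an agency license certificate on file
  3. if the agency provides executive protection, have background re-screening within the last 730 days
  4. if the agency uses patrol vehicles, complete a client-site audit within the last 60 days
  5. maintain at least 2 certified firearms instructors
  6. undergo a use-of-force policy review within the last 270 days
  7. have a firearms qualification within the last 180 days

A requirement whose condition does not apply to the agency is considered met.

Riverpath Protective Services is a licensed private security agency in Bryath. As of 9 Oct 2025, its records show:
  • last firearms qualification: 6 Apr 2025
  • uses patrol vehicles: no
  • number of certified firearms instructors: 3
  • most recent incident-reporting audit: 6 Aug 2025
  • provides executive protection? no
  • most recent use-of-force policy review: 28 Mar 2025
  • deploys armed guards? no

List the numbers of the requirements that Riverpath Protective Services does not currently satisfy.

1. incident-reporting audit 64 days ago vs limit 60 → not met
2. condition 'deploys armed guards' does not hold → requirement n/a → met
3. condition 'provides executive protection' does not hold → requirement n/a → met
4. condition 'uses patrol vehicles' does not hold → requirement n/a → met
5. certified firearms instructors 3 ≥ 2 → met
6. use-of-force policy review 195 days ago vs limit 270 → met
7. firearms qualification 186 days ago vs limit 180 → not met
Not met: 1, 7

1, 7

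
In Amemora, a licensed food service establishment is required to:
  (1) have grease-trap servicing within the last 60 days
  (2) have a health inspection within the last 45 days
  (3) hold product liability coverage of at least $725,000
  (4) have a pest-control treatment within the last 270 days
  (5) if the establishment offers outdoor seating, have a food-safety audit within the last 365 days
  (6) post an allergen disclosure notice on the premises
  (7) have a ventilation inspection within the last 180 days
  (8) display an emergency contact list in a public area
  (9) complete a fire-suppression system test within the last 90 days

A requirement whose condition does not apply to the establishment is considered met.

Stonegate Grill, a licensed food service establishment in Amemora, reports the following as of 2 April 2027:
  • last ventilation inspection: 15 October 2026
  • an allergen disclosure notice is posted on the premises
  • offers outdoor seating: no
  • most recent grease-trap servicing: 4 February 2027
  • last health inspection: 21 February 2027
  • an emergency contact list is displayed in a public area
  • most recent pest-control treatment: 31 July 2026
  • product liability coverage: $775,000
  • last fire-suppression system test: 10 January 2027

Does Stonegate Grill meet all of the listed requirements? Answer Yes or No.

1. grease-trap servicing 57 days ago vs limit 60 → met
2. health inspection 40 days ago vs limit 45 → met
3. product liability coverage $775,000 ≥ $725,000 → met
4. pest-control treatment 245 days ago vs limit 270 → met
5. condition 'offers outdoor seating' does not hold → requirement n/a → met
6. allergen disclosure notice present → met
7. ventilation inspection 169 days ago vs limit 180 → met
8. emergency contact list present → met
9. fire-suppression system test 82 days ago vs limit 90 → met
All met.

Yes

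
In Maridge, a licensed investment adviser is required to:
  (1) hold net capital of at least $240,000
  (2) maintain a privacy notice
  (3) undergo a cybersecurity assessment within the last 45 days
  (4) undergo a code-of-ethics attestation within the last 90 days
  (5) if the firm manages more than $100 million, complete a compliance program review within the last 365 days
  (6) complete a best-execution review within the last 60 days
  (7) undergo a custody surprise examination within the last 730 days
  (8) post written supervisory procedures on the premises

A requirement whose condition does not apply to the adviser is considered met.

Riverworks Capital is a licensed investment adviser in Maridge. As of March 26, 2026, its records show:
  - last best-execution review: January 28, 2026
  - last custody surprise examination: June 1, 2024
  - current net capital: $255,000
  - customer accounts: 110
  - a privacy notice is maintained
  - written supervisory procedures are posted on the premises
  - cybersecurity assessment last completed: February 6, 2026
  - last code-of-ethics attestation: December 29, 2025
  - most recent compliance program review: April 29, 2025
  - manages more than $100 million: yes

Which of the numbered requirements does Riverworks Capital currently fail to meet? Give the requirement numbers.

3

1. net capital $255,000 ≥ $240,000 → met
2. privacy notice present → met
3. cybersecurity assessment 48 days ago vs limit 45 → not met
4. code-of-ethics attestation 87 days ago vs limit 90 → met
5. condition 'manages more than $100 million' holds; compliance program review 331 days ago vs limit 365 → met
6. best-execution review 57 days ago vs limit 60 → met
7. custody surprise examination 663 days ago vs limit 730 → met
8. written supervisory procedures present → met
Not met: 3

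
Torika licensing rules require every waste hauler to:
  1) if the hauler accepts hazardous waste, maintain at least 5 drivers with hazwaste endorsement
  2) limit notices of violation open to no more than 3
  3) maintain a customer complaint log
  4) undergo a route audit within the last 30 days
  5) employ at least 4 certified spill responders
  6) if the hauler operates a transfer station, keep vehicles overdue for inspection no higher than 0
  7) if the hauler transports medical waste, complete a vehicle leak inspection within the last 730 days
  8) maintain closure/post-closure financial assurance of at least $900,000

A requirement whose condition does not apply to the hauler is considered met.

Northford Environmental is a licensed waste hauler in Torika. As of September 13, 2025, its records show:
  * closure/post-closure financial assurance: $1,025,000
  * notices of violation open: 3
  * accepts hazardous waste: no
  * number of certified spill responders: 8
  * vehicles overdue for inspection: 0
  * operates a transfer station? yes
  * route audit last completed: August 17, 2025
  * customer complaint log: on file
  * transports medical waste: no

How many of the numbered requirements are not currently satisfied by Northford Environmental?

0

1. condition 'accepts hazardous waste' does not hold → requirement n/a → met
2. notices of violation open 3 ≤ 3 → met
3. customer complaint log present → met
4. route audit 27 days ago vs limit 30 → met
5. certified spill responders 8 ≥ 4 → met
6. condition 'operates a transfer station' holds; vehicles overdue for inspection 0 ≤ 0 → met
7. condition 'transports medical waste' does not hold → requirement n/a → met
8. closure/post-closure financial assurance $1,025,000 ≥ $900,000 → met
Not met: 0 of 8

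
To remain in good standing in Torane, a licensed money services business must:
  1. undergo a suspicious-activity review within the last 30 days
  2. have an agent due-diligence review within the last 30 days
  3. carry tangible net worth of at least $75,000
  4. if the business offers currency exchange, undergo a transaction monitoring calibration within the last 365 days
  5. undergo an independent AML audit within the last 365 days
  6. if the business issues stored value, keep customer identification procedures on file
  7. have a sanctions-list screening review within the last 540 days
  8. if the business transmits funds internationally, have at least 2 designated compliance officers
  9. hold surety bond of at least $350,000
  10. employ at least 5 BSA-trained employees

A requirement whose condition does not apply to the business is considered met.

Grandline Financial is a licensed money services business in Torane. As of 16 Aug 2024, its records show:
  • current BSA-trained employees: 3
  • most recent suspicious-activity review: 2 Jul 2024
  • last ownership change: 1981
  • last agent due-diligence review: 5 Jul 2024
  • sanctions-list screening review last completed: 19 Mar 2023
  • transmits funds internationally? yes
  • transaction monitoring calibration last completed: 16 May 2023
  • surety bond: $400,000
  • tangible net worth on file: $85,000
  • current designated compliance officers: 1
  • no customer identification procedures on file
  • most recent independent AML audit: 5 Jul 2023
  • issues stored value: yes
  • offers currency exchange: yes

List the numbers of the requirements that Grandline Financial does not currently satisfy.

1. suspicious-activity review 45 days ago vs limit 30 → not met
2. agent due-diligence review 42 days ago vs limit 30 → not met
3. tangible net worth $85,000 ≥ $75,000 → met
4. condition 'offers currency exchange' holds; transaction monitoring calibration 458 days ago vs limit 365 → not met
5. independent AML audit 408 days ago vs limit 365 → not met
6. condition 'issues stored value' holds; customer identification procedures absent → not met
7. sanctions-list screening review 516 days ago vs limit 540 → met
8. condition 'transmits funds internationally' holds; designated compliance officers 1 < 2 → not met
9. surety bond $400,000 ≥ $350,000 → met
10. BSA-trained employees 3 < 5 → not met
Not met: 1, 2, 4, 5, 6, 8, 10

1, 2, 4, 5, 6, 8, 10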